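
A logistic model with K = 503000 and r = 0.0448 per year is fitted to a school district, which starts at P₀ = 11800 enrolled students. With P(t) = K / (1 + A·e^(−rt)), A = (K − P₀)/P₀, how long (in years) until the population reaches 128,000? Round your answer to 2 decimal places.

A = (503000 − 11800)/11800 = 41.62712
128000 = 503000/(1 + 41.62712·e^(−0.0448t)) → 1 + 41.62712·e^(−0.0448t) = 3.92969
e^(−0.0448t) = 0.070379 → t = ln(14.20872)/0.0448 = 2.65386/0.0448

t ≈ 59.24 years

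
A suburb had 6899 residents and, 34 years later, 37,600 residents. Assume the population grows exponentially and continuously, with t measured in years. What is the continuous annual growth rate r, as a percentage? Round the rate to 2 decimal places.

37600 = 6899 · e^(r·34)
e^(34r) = 37600/6899 = 5.45007
r = ln(5.45007) / 34 = 1.69563 / 34

r ≈ 4.99% per year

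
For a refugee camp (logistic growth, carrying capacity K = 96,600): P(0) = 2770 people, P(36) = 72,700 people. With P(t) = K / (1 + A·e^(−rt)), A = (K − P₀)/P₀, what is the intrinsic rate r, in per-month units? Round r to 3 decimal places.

A = (96600 − 2770)/2770 = 33.87365
72700 = 96600/(1 + 33.87365·e^(−r·36)) → e^(−36r) = (1.32875 − 1)/33.87365 = 0.009705
r = −ln(0.009705)/36 = 4.6351/36

r ≈ 0.129 per month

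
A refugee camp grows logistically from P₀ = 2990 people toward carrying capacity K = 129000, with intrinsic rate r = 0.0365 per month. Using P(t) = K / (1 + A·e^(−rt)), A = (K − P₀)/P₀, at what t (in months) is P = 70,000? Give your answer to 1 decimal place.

t ≈ 107.2 months

A = (129000 − 2990)/2990 = 42.14381
70000 = 129000/(1 + 42.14381·e^(−0.0365t)) → 1 + 42.14381·e^(−0.0365t) = 1.84286
e^(−0.0365t) = 0.02 → t = ln(50.00113)/0.0365 = 3.91205/0.0365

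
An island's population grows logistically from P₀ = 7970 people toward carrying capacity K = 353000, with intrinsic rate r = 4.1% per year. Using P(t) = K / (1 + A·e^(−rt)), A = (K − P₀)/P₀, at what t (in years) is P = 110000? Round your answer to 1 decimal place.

t ≈ 72.6 years

A = (353000 − 7970)/7970 = 43.29109
110000 = 353000/(1 + 43.29109·e^(−0.041t)) → 1 + 43.29109·e^(−0.041t) = 3.20909
e^(−0.041t) = 0.051029 → t = ln(19.59679)/0.041 = 2.97537/0.041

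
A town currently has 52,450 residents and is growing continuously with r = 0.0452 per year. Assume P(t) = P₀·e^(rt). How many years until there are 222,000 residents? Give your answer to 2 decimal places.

222000 = 52450 · e^(0.0452·t)
t = ln(222000/52450) / 0.0452 = ln(4.2326) / 0.0452 = 1.44282 / 0.0452

t ≈ 31.92 years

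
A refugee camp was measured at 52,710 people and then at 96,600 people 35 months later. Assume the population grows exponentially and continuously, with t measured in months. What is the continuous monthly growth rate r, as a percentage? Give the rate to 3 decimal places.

96600 = 52710 · e^(r·35)
e^(35r) = 96600/52710 = 1.83267
r = ln(1.83267) / 35 = 0.60577 / 35

r ≈ 1.731% per month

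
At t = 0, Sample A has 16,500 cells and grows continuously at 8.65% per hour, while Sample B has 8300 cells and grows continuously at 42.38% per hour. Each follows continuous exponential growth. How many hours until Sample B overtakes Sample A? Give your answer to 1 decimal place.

16500·e^(0.0865t) = 8300·e^(0.4238t)
16500/8300 = e^((0.4238 − 0.0865)t) → ln(1.98795) = 0.3373·t
t = 0.6871 / 0.3373

t ≈ 2.0 hours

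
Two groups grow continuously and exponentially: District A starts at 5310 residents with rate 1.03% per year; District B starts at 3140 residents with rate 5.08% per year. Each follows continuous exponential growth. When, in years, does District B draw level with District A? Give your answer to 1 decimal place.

t ≈ 13.0 years

5310·e^(0.0103t) = 3140·e^(0.0508t)
5310/3140 = e^((0.0508 − 0.0103)t) → ln(1.69108) = 0.0405·t
t = 0.52537 / 0.0405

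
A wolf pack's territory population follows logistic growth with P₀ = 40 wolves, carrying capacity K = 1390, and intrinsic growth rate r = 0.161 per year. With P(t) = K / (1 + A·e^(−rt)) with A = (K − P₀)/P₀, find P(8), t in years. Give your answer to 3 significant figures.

A = (1390 − 40)/40 = 33.75
P(8) = 1390 / (1 + 33.75·e^(−0.161·8)) = 1390 / (1 + 33.75·0.275822)
= 1390 / 10.30899 ≈ 134.83

≈ 135 wolves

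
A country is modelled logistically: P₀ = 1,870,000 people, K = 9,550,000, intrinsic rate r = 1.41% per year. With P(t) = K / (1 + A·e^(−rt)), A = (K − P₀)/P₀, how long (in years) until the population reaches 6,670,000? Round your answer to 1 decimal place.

t ≈ 159.8 years

A = (9550000 − 1870000)/1870000 = 4.10695
6670000 = 9550000/(1 + 4.10695·e^(−0.0141t)) → 1 + 4.10695·e^(−0.0141t) = 1.43178
e^(−0.0141t) = 0.105135 → t = ln(9.51159)/0.0141 = 2.25251/0.0141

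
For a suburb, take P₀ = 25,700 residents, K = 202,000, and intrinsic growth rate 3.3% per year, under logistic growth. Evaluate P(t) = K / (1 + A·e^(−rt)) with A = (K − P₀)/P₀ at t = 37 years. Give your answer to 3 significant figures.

≈ 66,800 residents

A = (202000 − 25700)/25700 = 6.85992
P(37) = 202000 / (1 + 6.85992·e^(−0.033·37)) = 202000 / (1 + 6.85992·0.294935)
= 202000 / 3.02323 ≈ 66815.92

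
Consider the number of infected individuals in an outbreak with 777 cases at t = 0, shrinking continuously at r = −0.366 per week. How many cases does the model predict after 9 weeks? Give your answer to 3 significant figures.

P(9) = 777 · e^(-0.366·9) = 777 · e^(-3.294)
= 777 · 0.03711 ≈ 28.83

≈ 28.8 cases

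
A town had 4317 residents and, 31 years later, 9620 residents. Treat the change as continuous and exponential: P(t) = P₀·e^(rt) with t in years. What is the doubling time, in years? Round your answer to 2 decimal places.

doubling time ≈ 26.82 years

r = ln(9620/4317) / 31 = ln(2.2284) / 31 ≈ 0.025848 per year
doubling time = ln 2 / |r| = 0.69315 / 0.025848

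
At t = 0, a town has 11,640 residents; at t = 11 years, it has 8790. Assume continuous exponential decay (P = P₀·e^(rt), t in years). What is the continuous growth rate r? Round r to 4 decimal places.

r ≈ -0.0255 per year

8790 = 11640 · e^(r·11)
e^(11r) = 8790/11640 = 0.75515
r = ln(0.75515) / 11 = -0.28083 / 11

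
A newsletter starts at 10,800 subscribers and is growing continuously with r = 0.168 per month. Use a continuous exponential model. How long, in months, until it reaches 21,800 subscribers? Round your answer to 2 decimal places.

t ≈ 4.18 months

21800 = 10800 · e^(0.168·t)
t = ln(21800/10800) / 0.168 = ln(2.01852) / 0.168 = 0.70236 / 0.168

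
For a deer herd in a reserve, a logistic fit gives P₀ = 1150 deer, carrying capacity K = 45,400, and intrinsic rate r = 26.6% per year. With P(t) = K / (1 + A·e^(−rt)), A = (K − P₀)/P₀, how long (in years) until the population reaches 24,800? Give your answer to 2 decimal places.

A = (45400 − 1150)/1150 = 38.47826
24800 = 45400/(1 + 38.47826·e^(−0.266t)) → 1 + 38.47826·e^(−0.266t) = 1.83065
e^(−0.266t) = 0.021587 → t = ln(46.32334)/0.266 = 3.83565/0.266

t ≈ 14.42 years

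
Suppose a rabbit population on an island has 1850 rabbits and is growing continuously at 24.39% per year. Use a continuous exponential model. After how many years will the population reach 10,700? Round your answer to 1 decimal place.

t ≈ 7.2 years

10700 = 1850 · e^(0.2439·t)
t = ln(10700/1850) / 0.2439 = ln(5.78378) / 0.2439 = 1.75506 / 0.2439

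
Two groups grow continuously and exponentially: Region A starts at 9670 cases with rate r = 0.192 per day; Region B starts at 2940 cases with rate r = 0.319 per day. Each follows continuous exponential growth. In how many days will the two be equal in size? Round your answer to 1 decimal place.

9670·e^(0.192t) = 2940·e^(0.319t)
9670/2940 = e^((0.319 − 0.192)t) → ln(3.28912) = 0.127·t
t = 1.19062 / 0.127

t ≈ 9.4 days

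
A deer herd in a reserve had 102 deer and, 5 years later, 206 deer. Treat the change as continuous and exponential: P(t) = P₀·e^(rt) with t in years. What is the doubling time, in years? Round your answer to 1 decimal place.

r = ln(206/102) / 5 = ln(2.01961) / 5 ≈ 0.140581 per year
doubling time = ln 2 / |r| = 0.69315 / 0.140581

doubling time ≈ 4.9 years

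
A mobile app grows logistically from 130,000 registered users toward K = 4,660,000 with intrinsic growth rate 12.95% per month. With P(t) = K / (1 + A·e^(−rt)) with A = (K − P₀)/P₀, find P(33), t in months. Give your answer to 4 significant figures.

≈ 3,137,000 registered users

A = (4660000 − 130000)/130000 = 34.84615
P(33) = 4660000 / (1 + 34.84615·e^(−0.1295·33)) = 4660000 / (1 + 34.84615·0.013933)
= 4660000 / 1.48551 ≈ 3136971.68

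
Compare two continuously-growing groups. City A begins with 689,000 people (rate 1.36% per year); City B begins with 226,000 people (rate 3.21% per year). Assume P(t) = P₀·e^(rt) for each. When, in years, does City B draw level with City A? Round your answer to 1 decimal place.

689000·e^(0.0136t) = 226000·e^(0.0321t)
689000/226000 = e^((0.0321 − 0.0136)t) → ln(3.04867) = 0.0185·t
t = 1.11471 / 0.0185

t ≈ 60.3 years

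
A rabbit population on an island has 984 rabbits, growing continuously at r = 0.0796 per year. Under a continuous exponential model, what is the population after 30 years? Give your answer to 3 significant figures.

≈ 10,700 rabbits

P(30) = 984 · e^(0.0796·30) = 984 · e^(2.388)
= 984 · 10.89169 ≈ 10717.42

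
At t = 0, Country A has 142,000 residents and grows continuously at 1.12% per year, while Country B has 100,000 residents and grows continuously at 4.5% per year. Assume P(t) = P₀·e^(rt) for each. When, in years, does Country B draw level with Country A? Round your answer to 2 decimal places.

142000·e^(0.0112t) = 100000·e^(0.045t)
142000/100000 = e^((0.045 − 0.0112)t) → ln(1.42) = 0.0338·t
t = 0.35066 / 0.0338

t ≈ 10.37 years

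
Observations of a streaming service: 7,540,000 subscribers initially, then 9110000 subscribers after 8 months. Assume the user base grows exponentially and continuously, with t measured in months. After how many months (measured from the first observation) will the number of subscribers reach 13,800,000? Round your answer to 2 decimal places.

r = ln(9110000/7540000) / 8 ≈ 0.023644 per month
t = ln(13800000/7540000) / r = 0.60445 / 0.023644 ≈ 25.565

t ≈ 25.56 months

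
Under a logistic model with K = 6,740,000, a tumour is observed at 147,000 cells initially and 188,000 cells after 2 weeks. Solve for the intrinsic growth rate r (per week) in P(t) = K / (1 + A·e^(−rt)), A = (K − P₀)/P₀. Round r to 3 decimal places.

r ≈ 0.126 per week

A = (6740000 − 147000)/147000 = 44.85034
188000 = 6740000/(1 + 44.85034·e^(−r·2)) → e^(−2r) = (35.85106 − 1)/44.85034 = 0.777052
r = −ln(0.777052)/2 = 0.25225/2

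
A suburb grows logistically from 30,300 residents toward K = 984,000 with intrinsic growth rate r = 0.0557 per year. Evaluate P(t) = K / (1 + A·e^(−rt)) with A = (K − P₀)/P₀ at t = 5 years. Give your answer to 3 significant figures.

≈ 39,600 residents

A = (984000 − 30300)/30300 = 31.47525
P(5) = 984000 / (1 + 31.47525·e^(−0.0557·5)) = 984000 / (1 + 31.47525·0.756918)
= 984000 / 24.82419 ≈ 39638.76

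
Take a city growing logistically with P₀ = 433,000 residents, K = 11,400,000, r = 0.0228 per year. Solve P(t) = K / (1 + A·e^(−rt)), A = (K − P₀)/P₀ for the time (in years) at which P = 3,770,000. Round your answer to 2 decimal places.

A = (11400000 − 433000)/433000 = 25.32794
3770000 = 11400000/(1 + 25.32794·e^(−0.0228t)) → 1 + 25.32794·e^(−0.0228t) = 3.02387
e^(−0.0228t) = 0.079907 → t = ln(12.51459)/0.0228 = 2.5269/0.0228

t ≈ 110.83 years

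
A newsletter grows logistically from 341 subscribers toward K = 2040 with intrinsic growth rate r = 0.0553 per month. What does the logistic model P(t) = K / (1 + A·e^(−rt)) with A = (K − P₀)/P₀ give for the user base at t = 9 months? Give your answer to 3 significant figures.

≈ 506 subscribers

A = (2040 − 341)/341 = 4.9824
P(9) = 2040 / (1 + 4.9824·e^(−0.0553·9)) = 2040 / (1 + 4.9824·0.607927)
= 2040 / 4.02894 ≈ 506.34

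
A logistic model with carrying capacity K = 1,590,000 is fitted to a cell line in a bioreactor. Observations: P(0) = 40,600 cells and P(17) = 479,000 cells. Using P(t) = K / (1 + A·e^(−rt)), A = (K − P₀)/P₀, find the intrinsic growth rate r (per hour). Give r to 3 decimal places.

A = (1590000 − 40600)/40600 = 38.16256
479000 = 1590000/(1 + 38.16256·e^(−r·17)) → e^(−17r) = (3.31942 − 1)/38.16256 = 0.060777
r = −ln(0.060777)/17 = 2.80054/17

r ≈ 0.165 per hour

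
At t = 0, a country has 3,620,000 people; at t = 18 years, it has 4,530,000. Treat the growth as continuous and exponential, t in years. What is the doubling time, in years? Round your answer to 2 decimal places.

doubling time ≈ 55.64 years

r = ln(4530000/3620000) / 18 = ln(1.25138) / 18 ≈ 0.012458 per year
doubling time = ln 2 / |r| = 0.69315 / 0.012458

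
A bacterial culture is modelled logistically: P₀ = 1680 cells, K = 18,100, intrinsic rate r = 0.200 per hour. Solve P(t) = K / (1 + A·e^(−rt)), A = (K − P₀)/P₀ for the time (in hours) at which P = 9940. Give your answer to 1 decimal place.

A = (18100 − 1680)/1680 = 9.77381
9940 = 18100/(1 + 9.77381·e^(−0.2t)) → 1 + 9.77381·e^(−0.2t) = 1.82093
e^(−0.2t) = 0.083992 → t = ln(11.90584)/0.2 = 2.47703/0.2

t ≈ 12.4 hours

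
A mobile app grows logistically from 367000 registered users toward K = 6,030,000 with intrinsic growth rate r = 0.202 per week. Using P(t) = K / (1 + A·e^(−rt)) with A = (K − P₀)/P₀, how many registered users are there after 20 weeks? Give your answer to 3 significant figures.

≈ 4,740,000 registered users

A = (6030000 − 367000)/367000 = 15.43052
P(20) = 6030000 / (1 + 15.43052·e^(−0.202·20)) = 6030000 / (1 + 15.43052·0.017597)
= 6030000 / 1.27154 ≈ 4742288.06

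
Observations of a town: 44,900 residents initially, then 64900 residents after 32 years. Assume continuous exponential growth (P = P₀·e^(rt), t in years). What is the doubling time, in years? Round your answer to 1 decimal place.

doubling time ≈ 60.2 years

r = ln(64900/44900) / 32 = ln(1.44543) / 32 ≈ 0.011513 per year
doubling time = ln 2 / |r| = 0.69315 / 0.011513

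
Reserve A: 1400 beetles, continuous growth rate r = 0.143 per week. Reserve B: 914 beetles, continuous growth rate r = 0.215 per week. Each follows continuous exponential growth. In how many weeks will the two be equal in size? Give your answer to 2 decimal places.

1400·e^(0.143t) = 914·e^(0.215t)
1400/914 = e^((0.215 − 0.143)t) → ln(1.53173) = 0.072·t
t = 0.4264 / 0.072

t ≈ 5.92 weeks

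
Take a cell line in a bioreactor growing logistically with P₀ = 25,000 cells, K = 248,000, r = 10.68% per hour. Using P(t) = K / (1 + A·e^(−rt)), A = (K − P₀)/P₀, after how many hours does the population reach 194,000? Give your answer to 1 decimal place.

t ≈ 32.5 hours

A = (248000 − 25000)/25000 = 8.92
194000 = 248000/(1 + 8.92·e^(−0.1068t)) → 1 + 8.92·e^(−0.1068t) = 1.27835
e^(−0.1068t) = 0.031205 → t = ln(32.04593)/0.1068 = 3.46717/0.1068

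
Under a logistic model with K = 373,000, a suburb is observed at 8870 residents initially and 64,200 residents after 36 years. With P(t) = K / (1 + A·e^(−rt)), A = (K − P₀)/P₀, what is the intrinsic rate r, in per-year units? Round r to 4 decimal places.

r ≈ 0.0596 per year

A = (373000 − 8870)/8870 = 41.05186
64200 = 373000/(1 + 41.05186·e^(−r·36)) → e^(−36r) = (5.80997 − 1)/41.05186 = 0.117168
r = −ln(0.117168)/36 = 2.14415/36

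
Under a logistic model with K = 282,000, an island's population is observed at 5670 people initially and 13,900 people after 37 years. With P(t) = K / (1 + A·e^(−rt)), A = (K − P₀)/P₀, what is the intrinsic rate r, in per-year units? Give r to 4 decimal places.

r ≈ 0.0251 per year

A = (282000 − 5670)/5670 = 48.73545
13900 = 282000/(1 + 48.73545·e^(−r·37)) → e^(−37r) = (20.28777 − 1)/48.73545 = 0.395765
r = −ln(0.395765)/37 = 0.92694/37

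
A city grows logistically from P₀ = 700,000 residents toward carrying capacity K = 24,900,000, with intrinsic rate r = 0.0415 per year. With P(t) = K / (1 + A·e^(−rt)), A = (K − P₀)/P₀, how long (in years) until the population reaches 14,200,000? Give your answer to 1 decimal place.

t ≈ 92.2 years

A = (24900000 − 700000)/700000 = 34.57143
14200000 = 24900000/(1 + 34.57143·e^(−0.0415t)) → 1 + 34.57143·e^(−0.0415t) = 1.75352
e^(−0.0415t) = 0.021796 → t = ln(45.87984)/0.0415 = 3.82603/0.0415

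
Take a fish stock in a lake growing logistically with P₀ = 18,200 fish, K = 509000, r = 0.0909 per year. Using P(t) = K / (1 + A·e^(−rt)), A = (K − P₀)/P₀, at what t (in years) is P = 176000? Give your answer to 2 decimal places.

A = (509000 − 18200)/18200 = 26.96703
176000 = 509000/(1 + 26.96703·e^(−0.0909t)) → 1 + 26.96703·e^(−0.0909t) = 2.89205
e^(−0.0909t) = 0.070161 → t = ln(14.25285)/0.0909 = 2.65696/0.0909

t ≈ 29.23 years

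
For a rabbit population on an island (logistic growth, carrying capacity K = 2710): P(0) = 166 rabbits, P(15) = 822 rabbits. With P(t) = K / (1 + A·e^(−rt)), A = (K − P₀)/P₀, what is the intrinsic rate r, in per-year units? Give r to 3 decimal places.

r ≈ 0.127 per year

A = (2710 − 166)/166 = 15.3253
822 = 2710/(1 + 15.3253·e^(−r·15)) → e^(−15r) = (3.29684 − 1)/15.3253 = 0.149872
r = −ln(0.149872)/15 = 1.89797/15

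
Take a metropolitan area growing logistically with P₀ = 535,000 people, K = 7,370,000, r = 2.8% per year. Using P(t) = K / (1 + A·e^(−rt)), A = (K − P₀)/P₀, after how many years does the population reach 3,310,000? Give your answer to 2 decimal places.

t ≈ 83.69 years

A = (7370000 − 535000)/535000 = 12.7757
3310000 = 7370000/(1 + 12.7757·e^(−0.028t)) → 1 + 12.7757·e^(−0.028t) = 2.22659
e^(−0.028t) = 0.096009 → t = ln(10.41566)/0.028 = 2.34331/0.028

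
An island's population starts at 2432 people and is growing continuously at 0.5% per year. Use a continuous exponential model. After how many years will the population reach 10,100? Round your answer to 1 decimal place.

10100 = 2432 · e^(0.005·t)
t = ln(10100/2432) / 0.005 = ln(4.15296) / 0.005 = 1.42382 / 0.005

t ≈ 284.8 years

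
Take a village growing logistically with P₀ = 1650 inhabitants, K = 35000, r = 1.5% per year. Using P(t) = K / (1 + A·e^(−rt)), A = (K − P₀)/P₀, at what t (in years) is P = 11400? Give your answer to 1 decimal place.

A = (35000 − 1650)/1650 = 20.21212
11400 = 35000/(1 + 20.21212·e^(−0.015t)) → 1 + 20.21212·e^(−0.015t) = 3.07018
e^(−0.015t) = 0.102422 → t = ln(9.76348)/0.015 = 2.27865/0.015

t ≈ 151.9 years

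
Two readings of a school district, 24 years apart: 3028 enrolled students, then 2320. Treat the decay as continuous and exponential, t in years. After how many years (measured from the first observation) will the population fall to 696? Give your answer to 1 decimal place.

t ≈ 132.5 years

r = ln(2320/3028) / 24 ≈ -0.011097 per year
t = ln(696/3028) / r = -1.47031 / -0.011097 ≈ 132.492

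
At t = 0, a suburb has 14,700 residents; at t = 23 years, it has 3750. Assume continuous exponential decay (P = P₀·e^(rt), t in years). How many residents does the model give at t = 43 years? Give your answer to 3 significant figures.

≈ 1,140 residents

r = ln(3750/14700) / 23 ≈ -0.059395 per year
P(43) = 14700 · e^(-0.059395·43) = 14700 · 0.07777 ≈ 1143.22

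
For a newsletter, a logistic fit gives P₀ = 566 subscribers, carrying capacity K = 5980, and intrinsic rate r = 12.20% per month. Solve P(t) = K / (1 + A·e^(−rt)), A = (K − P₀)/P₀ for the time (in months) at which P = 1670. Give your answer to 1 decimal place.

t ≈ 10.7 months

A = (5980 − 566)/566 = 9.56537
1670 = 5980/(1 + 9.56537·e^(−0.122t)) → 1 + 9.56537·e^(−0.122t) = 3.58084
e^(−0.122t) = 0.269811 → t = ln(3.7063)/0.122 = 1.31004/0.122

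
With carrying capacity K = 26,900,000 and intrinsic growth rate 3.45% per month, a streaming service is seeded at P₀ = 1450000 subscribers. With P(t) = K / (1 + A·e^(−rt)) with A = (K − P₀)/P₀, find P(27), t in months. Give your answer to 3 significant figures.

A = (26900000 − 1450000)/1450000 = 17.55172
P(27) = 26900000 / (1 + 17.55172·e^(−0.0345·27)) = 26900000 / (1 + 17.55172·0.393962)
= 26900000 / 7.91472 ≈ 3398731.32

≈ 3,400,000 subscribers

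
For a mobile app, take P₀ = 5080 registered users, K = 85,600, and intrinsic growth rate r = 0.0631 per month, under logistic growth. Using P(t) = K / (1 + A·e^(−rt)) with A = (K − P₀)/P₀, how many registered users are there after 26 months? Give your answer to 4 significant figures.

≈ 21,020 registered users

A = (85600 − 5080)/5080 = 15.85039
P(26) = 85600 / (1 + 15.85039·e^(−0.0631·26)) = 85600 / (1 + 15.85039·0.193864)
= 85600 / 4.07282 ≈ 21017.4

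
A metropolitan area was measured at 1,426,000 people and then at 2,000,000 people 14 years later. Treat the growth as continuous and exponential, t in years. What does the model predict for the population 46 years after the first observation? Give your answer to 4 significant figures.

r = ln(2000000/1426000) / 14 ≈ 0.024162 per year
P(46) = 1426000 · e^(0.024162·46) = 1426000 · 3.03883 ≈ 4333365.85

≈ 4,333,000 people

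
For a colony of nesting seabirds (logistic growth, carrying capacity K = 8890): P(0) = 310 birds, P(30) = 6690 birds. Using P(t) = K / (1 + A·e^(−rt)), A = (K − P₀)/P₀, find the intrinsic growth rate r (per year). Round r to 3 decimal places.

A = (8890 − 310)/310 = 27.67742
6690 = 8890/(1 + 27.67742·e^(−r·30)) → e^(−30r) = (1.32885 − 1)/27.67742 = 0.011881
r = −ln(0.011881)/30 = 4.43277/30

r ≈ 0.148 per year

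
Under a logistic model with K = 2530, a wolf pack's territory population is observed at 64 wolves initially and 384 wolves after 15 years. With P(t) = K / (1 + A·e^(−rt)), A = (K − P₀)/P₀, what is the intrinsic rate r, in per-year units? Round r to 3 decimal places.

r ≈ 0.129 per year

A = (2530 − 64)/64 = 38.53125
384 = 2530/(1 + 38.53125·e^(−r·15)) → e^(−15r) = (6.58854 − 1)/38.53125 = 0.145039
r = −ln(0.145039)/15 = 1.93075/15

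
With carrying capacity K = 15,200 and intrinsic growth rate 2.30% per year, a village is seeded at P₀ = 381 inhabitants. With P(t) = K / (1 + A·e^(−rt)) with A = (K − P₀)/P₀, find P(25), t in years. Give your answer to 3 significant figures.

A = (15200 − 381)/381 = 38.89501
P(25) = 15200 / (1 + 38.89501·e^(−0.023·25)) = 15200 / (1 + 38.89501·0.562705)
= 15200 / 22.88641 ≈ 664.15

≈ 664 inhabitants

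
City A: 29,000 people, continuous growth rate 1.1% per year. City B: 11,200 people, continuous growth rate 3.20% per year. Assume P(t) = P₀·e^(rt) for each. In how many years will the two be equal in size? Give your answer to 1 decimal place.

29000·e^(0.011t) = 11200·e^(0.032t)
29000/11200 = e^((0.032 − 0.011)t) → ln(2.58929) = 0.021·t
t = 0.95138 / 0.021

t ≈ 45.3 years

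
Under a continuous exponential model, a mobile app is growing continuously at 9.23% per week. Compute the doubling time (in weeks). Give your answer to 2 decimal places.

doubling time ≈ 7.51 weeks

doubling time = ln(2) / |r| = 0.69315 / 0.0923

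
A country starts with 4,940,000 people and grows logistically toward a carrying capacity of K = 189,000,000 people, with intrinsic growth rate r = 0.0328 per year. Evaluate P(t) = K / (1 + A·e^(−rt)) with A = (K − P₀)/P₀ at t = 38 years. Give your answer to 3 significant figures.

A = (189000000 − 4940000)/4940000 = 37.25911
P(38) = 189000000 / (1 + 37.25911·e^(−0.0328·38)) = 189000000 / (1 + 37.25911·0.287538)
= 189000000 / 11.71341 ≈ 16135349.13

≈ 16,100,000 people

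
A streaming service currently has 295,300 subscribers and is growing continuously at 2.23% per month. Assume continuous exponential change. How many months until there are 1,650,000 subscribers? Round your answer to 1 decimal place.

1650000 = 295300 · e^(0.0223·t)
t = ln(1650000/295300) / 0.0223 = ln(5.58754) / 0.0223 = 1.72054 / 0.0223

t ≈ 77.2 months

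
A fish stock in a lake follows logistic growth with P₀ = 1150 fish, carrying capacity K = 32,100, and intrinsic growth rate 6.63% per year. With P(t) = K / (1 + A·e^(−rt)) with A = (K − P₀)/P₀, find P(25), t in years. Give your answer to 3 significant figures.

A = (32100 − 1150)/1150 = 26.91304
P(25) = 32100 / (1 + 26.91304·e^(−0.0663·25)) = 32100 / (1 + 26.91304·0.190615)
= 32100 / 6.13003 ≈ 5236.52

≈ 5,240 fish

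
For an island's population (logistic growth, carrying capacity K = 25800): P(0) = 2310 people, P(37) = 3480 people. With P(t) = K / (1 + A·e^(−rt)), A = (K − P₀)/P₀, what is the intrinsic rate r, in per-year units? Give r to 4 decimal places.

r ≈ 0.0125 per year

A = (25800 − 2310)/2310 = 10.16883
3480 = 25800/(1 + 10.16883·e^(−r·37)) → e^(−37r) = (7.41379 − 1)/10.16883 = 0.630731
r = −ln(0.630731)/37 = 0.46088/37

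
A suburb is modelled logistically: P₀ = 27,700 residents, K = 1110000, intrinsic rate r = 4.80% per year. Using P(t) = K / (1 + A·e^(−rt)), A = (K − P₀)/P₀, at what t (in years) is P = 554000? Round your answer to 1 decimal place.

A = (1110000 − 27700)/27700 = 39.0722
554000 = 1110000/(1 + 39.0722·e^(−0.048t)) → 1 + 39.0722·e^(−0.048t) = 2.00361
e^(−0.048t) = 0.025686 → t = ln(38.93165)/0.048 = 3.66181/0.048

t ≈ 76.3 years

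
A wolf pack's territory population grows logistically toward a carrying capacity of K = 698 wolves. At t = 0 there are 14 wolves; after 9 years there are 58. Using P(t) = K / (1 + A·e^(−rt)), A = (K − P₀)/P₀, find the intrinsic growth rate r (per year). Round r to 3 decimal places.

r ≈ 0.165 per year

A = (698 − 14)/14 = 48.85714
58 = 698/(1 + 48.85714·e^(−r·9)) → e^(−9r) = (12.03448 − 1)/48.85714 = 0.225852
r = −ln(0.225852)/9 = 1.48788/9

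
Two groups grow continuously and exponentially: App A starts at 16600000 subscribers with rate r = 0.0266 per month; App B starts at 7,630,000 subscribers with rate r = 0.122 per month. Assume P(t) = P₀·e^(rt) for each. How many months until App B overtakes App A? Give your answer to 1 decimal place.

16600000·e^(0.0266t) = 7630000·e^(0.122t)
16600000/7630000 = e^((0.122 − 0.0266)t) → ln(2.17562) = 0.0954·t
t = 0.77731 / 0.0954

t ≈ 8.1 months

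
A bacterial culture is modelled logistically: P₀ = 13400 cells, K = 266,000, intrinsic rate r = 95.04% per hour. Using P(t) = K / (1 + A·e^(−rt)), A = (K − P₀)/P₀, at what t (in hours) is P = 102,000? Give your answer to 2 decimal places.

t ≈ 2.59 hours

A = (266000 − 13400)/13400 = 18.85075
102000 = 266000/(1 + 18.85075·e^(−0.9504t)) → 1 + 18.85075·e^(−0.9504t) = 2.60784
e^(−0.9504t) = 0.085293 → t = ln(11.72424)/0.9504 = 2.46166/0.9504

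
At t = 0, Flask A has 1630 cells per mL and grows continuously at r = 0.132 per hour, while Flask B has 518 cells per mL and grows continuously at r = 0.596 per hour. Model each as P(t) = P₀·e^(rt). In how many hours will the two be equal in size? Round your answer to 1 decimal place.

t ≈ 2.5 hours

1630·e^(0.132t) = 518·e^(0.596t)
1630/518 = e^((0.596 − 0.132)t) → ln(3.14672) = 0.464·t
t = 1.14636 / 0.464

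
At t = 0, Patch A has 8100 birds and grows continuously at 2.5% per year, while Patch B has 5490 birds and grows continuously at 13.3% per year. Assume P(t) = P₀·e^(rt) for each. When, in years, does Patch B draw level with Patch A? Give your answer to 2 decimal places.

8100·e^(0.025t) = 5490·e^(0.133t)
8100/5490 = e^((0.133 − 0.025)t) → ln(1.47541) = 0.108·t
t = 0.38894 / 0.108

t ≈ 3.60 years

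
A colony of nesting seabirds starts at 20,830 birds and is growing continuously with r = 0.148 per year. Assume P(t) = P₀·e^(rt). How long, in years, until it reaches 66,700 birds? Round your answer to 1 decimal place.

t ≈ 7.9 years

66700 = 20830 · e^(0.148·t)
t = ln(66700/20830) / 0.148 = ln(3.20211) / 0.148 = 1.16381 / 0.148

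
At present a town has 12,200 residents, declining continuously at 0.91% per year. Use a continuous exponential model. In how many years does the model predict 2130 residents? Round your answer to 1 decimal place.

t ≈ 191.8 years

2130 = 12200 · e^(-0.0091·t)
t = ln(2130/12200) / -0.0091 = ln(0.17459) / -0.0091 = -1.74531 / -0.0091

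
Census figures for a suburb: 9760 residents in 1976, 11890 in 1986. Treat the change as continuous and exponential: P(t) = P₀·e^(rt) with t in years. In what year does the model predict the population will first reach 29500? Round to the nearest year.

year 2032

r = ln(11890/9760) / 10 = 0.19741/10 ≈ 0.019741 per year
t = ln(29500/9760) / r = 1.1061/0.019741 ≈ 56.03 years after 1976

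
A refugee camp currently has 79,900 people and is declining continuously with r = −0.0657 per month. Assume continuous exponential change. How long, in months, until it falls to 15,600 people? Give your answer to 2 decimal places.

t ≈ 24.86 months

15600 = 79900 · e^(-0.0657·t)
t = ln(15600/79900) / -0.0657 = ln(0.19524) / -0.0657 = -1.6335 / -0.0657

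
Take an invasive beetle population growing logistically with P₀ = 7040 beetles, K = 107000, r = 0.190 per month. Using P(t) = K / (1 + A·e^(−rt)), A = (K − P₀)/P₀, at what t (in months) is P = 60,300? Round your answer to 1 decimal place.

A = (107000 − 7040)/7040 = 14.19886
60300 = 107000/(1 + 14.19886·e^(−0.19t)) → 1 + 14.19886·e^(−0.19t) = 1.77446
e^(−0.19t) = 0.054544 → t = ln(18.33386)/0.19 = 2.90875/0.19

t ≈ 15.3 months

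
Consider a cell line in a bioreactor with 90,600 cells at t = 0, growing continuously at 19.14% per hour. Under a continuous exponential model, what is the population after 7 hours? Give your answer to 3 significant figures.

≈ 346,000 cells

P(7) = 90600 · e^(0.1914·7) = 90600 · e^(1.3398)
= 90600 · 3.81828 ≈ 345936.15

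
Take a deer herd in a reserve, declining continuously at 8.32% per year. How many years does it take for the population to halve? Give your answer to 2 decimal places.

half-life ≈ 8.33 years

half-life = ln(2) / |r| = 0.69315 / 0.0832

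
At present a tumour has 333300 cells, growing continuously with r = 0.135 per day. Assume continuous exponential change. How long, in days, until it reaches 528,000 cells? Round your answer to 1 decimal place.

528000 = 333300 · e^(0.135·t)
t = ln(528000/333300) / 0.135 = ln(1.58416) / 0.135 = 0.46005 / 0.135

t ≈ 3.4 days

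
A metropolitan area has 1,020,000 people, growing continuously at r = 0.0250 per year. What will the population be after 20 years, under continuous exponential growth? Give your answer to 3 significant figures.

≈ 1,680,000 people

P(20) = 1020000 · e^(0.025·20) = 1020000 · e^(0.5)
= 1020000 · 1.64872 ≈ 1681695.7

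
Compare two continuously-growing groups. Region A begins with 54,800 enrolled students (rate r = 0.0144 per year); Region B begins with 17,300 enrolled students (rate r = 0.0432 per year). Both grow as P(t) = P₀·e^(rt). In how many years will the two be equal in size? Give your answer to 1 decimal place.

t ≈ 40.0 years

54800·e^(0.0144t) = 17300·e^(0.0432t)
54800/17300 = e^((0.0432 − 0.0144)t) → ln(3.16763) = 0.0288·t
t = 1.15298 / 0.0288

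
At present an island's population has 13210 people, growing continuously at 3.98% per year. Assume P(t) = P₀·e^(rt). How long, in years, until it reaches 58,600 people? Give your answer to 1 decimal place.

58600 = 13210 · e^(0.0398·t)
t = ln(58600/13210) / 0.0398 = ln(4.43603) / 0.0398 = 1.48976 / 0.0398

t ≈ 37.4 years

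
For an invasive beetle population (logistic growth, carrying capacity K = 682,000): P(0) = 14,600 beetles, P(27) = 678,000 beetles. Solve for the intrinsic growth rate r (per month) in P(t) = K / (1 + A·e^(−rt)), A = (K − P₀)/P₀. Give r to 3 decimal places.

A = (682000 − 14600)/14600 = 45.71233
678000 = 682000/(1 + 45.71233·e^(−r·27)) → e^(−27r) = (1.0059 − 1)/45.71233 = 0.000129
r = −ln(0.000129)/27 = 8.95522/27

r ≈ 0.332 per month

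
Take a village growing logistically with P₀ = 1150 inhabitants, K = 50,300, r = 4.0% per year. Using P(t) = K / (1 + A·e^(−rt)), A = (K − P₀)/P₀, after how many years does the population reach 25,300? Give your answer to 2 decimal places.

t ≈ 94.18 years

A = (50300 − 1150)/1150 = 42.73913
25300 = 50300/(1 + 42.73913·e^(−0.04t)) → 1 + 42.73913·e^(−0.04t) = 1.98814
e^(−0.04t) = 0.02312 → t = ln(43.252)/0.04 = 3.76704/0.04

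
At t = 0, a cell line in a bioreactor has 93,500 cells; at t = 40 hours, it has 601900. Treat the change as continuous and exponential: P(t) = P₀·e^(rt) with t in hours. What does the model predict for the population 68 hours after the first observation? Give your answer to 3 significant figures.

≈ 2,220,000 cells

r = ln(601900/93500) / 40 ≈ 0.046553 per hour
P(68) = 93500 · e^(0.046553·68) = 93500 · 23.70345 ≈ 2216273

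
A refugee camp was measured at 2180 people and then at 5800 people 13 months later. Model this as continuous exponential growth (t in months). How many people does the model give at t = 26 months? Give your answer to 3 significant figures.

≈ 15,400 people

r = ln(5800/2180) / 13 ≈ 0.075272 per month
P(26) = 2180 · e^(0.075272·26) = 2180 · 7.07853 ≈ 15431.19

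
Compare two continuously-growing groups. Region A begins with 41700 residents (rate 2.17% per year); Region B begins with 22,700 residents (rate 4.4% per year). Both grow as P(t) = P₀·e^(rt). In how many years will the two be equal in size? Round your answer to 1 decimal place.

t ≈ 27.3 years

41700·e^(0.0217t) = 22700·e^(0.044t)
41700/22700 = e^((0.044 − 0.0217)t) → ln(1.837) = 0.0223·t
t = 0.60814 / 0.0223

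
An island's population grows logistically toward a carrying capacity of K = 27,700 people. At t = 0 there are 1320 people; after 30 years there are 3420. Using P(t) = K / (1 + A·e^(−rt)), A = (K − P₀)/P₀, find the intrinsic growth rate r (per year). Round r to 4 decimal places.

r ≈ 0.0345 per year

A = (27700 − 1320)/1320 = 19.98485
3420 = 27700/(1 + 19.98485·e^(−r·30)) → e^(−30r) = (8.09942 − 1)/19.98485 = 0.35524
r = −ln(0.35524)/30 = 1.03496/30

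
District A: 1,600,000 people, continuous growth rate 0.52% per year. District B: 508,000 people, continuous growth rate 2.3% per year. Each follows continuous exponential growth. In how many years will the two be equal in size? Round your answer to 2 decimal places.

1600000·e^(0.0052t) = 508000·e^(0.023t)
1600000/508000 = e^((0.023 − 0.0052)t) → ln(3.14961) = 0.0178·t
t = 1.14728 / 0.0178

t ≈ 64.45 years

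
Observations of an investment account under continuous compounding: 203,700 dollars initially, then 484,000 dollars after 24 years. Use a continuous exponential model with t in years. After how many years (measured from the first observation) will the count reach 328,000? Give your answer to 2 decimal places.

t ≈ 13.21 years

r = ln(484000/203700) / 24 ≈ 0.03606 per year
t = ln(328000/203700) / r = 0.47637 / 0.03606 ≈ 13.21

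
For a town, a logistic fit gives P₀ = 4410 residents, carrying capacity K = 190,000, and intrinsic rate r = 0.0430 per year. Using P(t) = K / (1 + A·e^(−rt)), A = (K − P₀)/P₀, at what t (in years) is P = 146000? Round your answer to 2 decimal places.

t ≈ 114.86 years

A = (190000 − 4410)/4410 = 42.0839
146000 = 190000/(1 + 42.0839·e^(−0.043t)) → 1 + 42.0839·e^(−0.043t) = 1.30137
e^(−0.043t) = 0.007161 → t = ln(139.64203)/0.043 = 4.93908/0.043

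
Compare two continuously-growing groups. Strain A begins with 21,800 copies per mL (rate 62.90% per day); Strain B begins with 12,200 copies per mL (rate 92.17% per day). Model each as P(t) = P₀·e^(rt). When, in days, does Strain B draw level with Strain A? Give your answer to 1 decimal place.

t ≈ 2.0 days

21800·e^(0.629t) = 12200·e^(0.9217t)
21800/12200 = e^((0.9217 − 0.629)t) → ln(1.78689) = 0.2927·t
t = 0.58047 / 0.2927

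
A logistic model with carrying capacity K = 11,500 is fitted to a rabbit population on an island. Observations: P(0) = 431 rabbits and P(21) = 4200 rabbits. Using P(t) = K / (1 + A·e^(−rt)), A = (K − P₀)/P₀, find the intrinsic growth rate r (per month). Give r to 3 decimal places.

r ≈ 0.128 per month

A = (11500 − 431)/431 = 25.68213
4200 = 11500/(1 + 25.68213·e^(−r·21)) → e^(−21r) = (2.7381 − 1)/25.68213 = 0.067677
r = −ln(0.067677)/21 = 2.69301/21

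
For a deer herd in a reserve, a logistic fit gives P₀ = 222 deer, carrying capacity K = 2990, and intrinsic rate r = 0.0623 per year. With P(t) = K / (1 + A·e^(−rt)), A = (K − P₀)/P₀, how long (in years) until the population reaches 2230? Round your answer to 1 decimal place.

t ≈ 57.8 years

A = (2990 − 222)/222 = 12.46847
2230 = 2990/(1 + 12.46847·e^(−0.0623t)) → 1 + 12.46847·e^(−0.0623t) = 1.34081
e^(−0.0623t) = 0.027334 → t = ln(36.58511)/0.0623 = 3.59964/0.0623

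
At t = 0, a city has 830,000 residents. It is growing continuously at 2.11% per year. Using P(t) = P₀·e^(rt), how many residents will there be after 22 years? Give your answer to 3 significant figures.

≈ 1,320,000 residents

P(22) = 830000 · e^(0.0211·22) = 830000 · e^(0.4642)
= 830000 · 1.59074 ≈ 1320315.1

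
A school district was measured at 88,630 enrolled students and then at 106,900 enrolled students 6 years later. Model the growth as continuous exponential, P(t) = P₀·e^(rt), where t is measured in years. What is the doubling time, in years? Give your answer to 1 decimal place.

r = ln(106900/88630) / 6 = ln(1.20614) / 6 ≈ 0.031237 per year
doubling time = ln 2 / |r| = 0.69315 / 0.031237

doubling time ≈ 22.2 years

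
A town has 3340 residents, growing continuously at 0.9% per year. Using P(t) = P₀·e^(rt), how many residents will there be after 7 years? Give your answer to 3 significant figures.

P(7) = 3340 · e^(0.009·7) = 3340 · e^(0.063)
= 3340 · 1.06503 ≈ 3557.19

≈ 3,560 residents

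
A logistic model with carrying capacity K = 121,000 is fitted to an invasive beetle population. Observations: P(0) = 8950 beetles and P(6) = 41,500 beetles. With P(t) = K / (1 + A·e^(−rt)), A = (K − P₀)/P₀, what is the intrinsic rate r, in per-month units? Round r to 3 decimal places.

r ≈ 0.313 per month

A = (121000 − 8950)/8950 = 12.51955
41500 = 121000/(1 + 12.51955·e^(−r·6)) → e^(−6r) = (2.91566 − 1)/12.51955 = 0.153014
r = −ln(0.153014)/6 = 1.87723/6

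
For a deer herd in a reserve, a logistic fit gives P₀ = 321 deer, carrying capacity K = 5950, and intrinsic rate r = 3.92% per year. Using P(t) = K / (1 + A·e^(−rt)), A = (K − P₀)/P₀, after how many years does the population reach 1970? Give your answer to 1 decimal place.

A = (5950 − 321)/321 = 17.53583
1970 = 5950/(1 + 17.53583·e^(−0.0392t)) → 1 + 17.53583·e^(−0.0392t) = 3.0203
e^(−0.0392t) = 0.11521 → t = ln(8.67979)/0.0392 = 2.161/0.0392

t ≈ 55.1 years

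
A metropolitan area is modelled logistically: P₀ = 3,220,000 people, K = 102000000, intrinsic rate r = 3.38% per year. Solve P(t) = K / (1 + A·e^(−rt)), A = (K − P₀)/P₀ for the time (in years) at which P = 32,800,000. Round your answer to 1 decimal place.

A = (102000000 − 3220000)/3220000 = 30.67702
32800000 = 102000000/(1 + 30.67702·e^(−0.0338t)) → 1 + 30.67702·e^(−0.0338t) = 3.10976
e^(−0.0338t) = 0.068773 → t = ln(14.54055)/0.0338 = 2.67694/0.0338

t ≈ 79.2 years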